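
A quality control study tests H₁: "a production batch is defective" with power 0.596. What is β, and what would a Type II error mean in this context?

β = 1 - power = 1 - 0.596 = 0.404. A Type II error is failing to reject H₀ when H₀ is false (false negative) — here, failing to conclude that a production batch is defective when in fact it is true. Consequence: shipping a defective batch — faulty products reach customers.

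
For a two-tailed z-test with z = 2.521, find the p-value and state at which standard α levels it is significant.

p = 2·P(Z > |2.521|) = 2·(1 - Φ(2.521)) ≈ 0.0117. Significant at α = 0.1; Significant at α = 0.05.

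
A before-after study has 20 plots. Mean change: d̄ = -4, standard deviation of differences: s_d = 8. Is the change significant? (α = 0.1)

t = d̄/(s_d/√n) = -4/(8/√20) = -2.236. df = 19, critical t = ±1.729. Reject H₀.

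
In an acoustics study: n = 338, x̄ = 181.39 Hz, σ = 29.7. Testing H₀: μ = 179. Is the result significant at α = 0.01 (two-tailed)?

z = (181.39 - 179)/(29.7/√338) = 1.479. Since |z| ≤ 2.576, not significant at α = 0.01.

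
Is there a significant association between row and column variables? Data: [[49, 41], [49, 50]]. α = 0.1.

χ² = 0.463. df = 1, critical = 2.706. Fail to reject H₀. No evidence of dependence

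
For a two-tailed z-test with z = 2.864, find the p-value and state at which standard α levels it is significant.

p = 2·P(Z > |2.864|) = 2·(1 - Φ(2.864)) ≈ 0.0042. Significant at α = 0.1; Significant at α = 0.05; Significant at α = 0.01.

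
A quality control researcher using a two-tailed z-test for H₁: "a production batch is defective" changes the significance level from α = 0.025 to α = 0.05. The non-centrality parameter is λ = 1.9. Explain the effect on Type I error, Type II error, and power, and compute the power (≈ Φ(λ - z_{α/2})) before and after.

Increasing α from 0.025 to 0.05:
• Type I error rate increases (α is the Type I rate by definition).
• Critical value moves from z_{α/2} = 2.241 to 1.96, so power = Φ(λ - z_{α/2}) goes from Φ(1.9 - 2.241) = 0.367 to Φ(1.9 - 1.96) = 0.476.
• Type II error rate β = 1 - power therefore decreases (0.633 → 0.524).
Appropriate when false negatives are costly — here, shipping a defective batch — faulty products reach customers.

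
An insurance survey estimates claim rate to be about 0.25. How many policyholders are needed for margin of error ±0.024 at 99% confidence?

n = z²p(1-p)/E² = 2.576²×0.25×0.75/0.024² = 2160.1 → n = 2161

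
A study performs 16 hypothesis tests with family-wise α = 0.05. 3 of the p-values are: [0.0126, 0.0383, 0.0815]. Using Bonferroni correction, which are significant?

Bonferroni α = 0.05/16 = 0.00313. None of the given p-values are significant.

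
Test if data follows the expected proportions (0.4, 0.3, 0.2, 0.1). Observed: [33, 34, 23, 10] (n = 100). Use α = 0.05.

Expected: [40.0, 30.0, 20.0, 10.0]. χ² = 2.208. df = 3, critical = 7.815. Fail to reject H₀.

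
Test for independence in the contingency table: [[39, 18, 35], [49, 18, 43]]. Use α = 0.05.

χ² = 0.356. df = 2, critical = 5.991. Fail to reject H₀. No evidence of dependence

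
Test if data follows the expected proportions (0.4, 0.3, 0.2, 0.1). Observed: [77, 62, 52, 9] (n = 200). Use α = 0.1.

Expected: [80.0, 60.0, 40.0, 20.0]. χ² = 9.829. df = 3, critical = 6.251. Reject H₀.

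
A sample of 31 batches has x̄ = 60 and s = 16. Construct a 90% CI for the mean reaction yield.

CI = x̄ ± t*(s/√n) = 60 ± 1.697(16/√31) = (55.12, 64.88)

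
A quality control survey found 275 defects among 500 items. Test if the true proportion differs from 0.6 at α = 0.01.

p̂ = 0.55, p₀ = 0.6. z = (p̂ - p₀)/√(p₀(1-p₀)/n) = -2.282. Critical: ±2.576. Fail to reject H₀.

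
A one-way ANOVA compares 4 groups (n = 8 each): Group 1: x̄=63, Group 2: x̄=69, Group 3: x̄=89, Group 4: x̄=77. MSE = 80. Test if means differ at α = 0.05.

Grand mean = 74.5. SS_between = 3032.0, MS_between = 1010.67. F = 12.633, F_crit ≈ 2.947. Reject H₀.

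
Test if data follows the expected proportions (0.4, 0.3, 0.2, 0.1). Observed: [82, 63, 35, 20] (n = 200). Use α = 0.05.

Expected: [80.0, 60.0, 40.0, 20.0]. χ² = 0.825. df = 3, critical = 7.815. Fail to reject H₀.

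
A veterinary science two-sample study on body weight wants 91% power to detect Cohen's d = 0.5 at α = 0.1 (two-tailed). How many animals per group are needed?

z_{α/2} = 1.645, z_β = Φ⁻¹(0.91) = 1.341. For medium effect (d = 0.5): n per group = 2(z_{α/2} + z_β)²/d² = 2(1.645 + 1.341)²/0.5² = 71.3 → 72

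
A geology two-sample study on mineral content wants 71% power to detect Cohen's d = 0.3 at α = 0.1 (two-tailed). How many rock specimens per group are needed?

z_{α/2} = 1.645, z_β = Φ⁻¹(0.71) = 0.553. For small effect (d = 0.3): n per group = 2(z_{α/2} + z_β)²/d² = 2(1.645 + 0.553)²/0.3² = 107.4 → 108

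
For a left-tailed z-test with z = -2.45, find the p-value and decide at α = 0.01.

p = P(Z < -2.45) = Φ(-2.45) ≈ 0.0071. Since p < 0.01, reject H₀ (significant) at α = 0.01.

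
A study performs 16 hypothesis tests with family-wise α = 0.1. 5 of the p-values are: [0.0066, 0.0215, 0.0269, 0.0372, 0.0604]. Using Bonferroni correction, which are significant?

Bonferroni α = 0.1/16 = 0.00625. None of the given p-values are significant.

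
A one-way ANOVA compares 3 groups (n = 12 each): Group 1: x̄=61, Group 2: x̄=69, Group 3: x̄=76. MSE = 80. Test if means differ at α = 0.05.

Grand mean = 68.67. SS_between = 1352.0, MS_between = 676.0. F = 8.45, F_crit ≈ 3.285. Reject H₀.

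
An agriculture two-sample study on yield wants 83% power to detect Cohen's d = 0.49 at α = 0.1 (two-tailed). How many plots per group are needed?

z_{α/2} = 1.645, z_β = Φ⁻¹(0.83) = 0.954. For small effect (d = 0.49): n per group = 2(z_{α/2} + z_β)²/d² = 2(1.645 + 0.954)²/0.49² = 56.3 → 57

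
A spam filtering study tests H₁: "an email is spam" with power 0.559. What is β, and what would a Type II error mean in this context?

β = 1 - power = 1 - 0.559 = 0.441. A Type II error is failing to reject H₀ when H₀ is false (false negative) — here, failing to conclude that an email is spam when in fact it is true. Consequence: a spam email lands in the inbox.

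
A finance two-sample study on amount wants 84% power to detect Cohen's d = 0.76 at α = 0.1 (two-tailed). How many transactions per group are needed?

z_{α/2} = 1.645, z_β = Φ⁻¹(0.84) = 0.994. For medium effect (d = 0.76): n per group = 2(z_{α/2} + z_β)²/d² = 2(1.645 + 0.994)²/0.76² = 24.1 → 25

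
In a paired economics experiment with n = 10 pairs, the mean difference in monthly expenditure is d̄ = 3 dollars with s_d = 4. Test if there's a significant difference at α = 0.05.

t = d̄/(s_d/√n) = 3/(4/√10) = 2.372. df = 9, critical t = ±2.262. Reject H₀.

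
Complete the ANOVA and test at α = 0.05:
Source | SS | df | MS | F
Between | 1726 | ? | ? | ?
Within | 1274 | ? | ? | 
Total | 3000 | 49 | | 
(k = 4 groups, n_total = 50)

df_between = 3, df_within = 46. MS_between = 575.33, MS_within = 27.7. F = 20.773, F_crit ≈ 2.807. Reject H₀.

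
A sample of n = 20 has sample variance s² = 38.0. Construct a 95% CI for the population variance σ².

df = 19. χ²_{0.025} = 32.852, χ²_{0.975} = 8.907. CI for σ² = ((n-1)s²/χ²_{α/2}, (n-1)s²/χ²_{1-α/2}) = (19·38.0/32.852, 19·38.0/8.907) = (21.98, 81.06)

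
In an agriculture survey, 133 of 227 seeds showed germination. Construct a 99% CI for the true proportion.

p̂ = 0.586. CI = p̂ ± z*√(p̂(1-p̂)/n) = (0.502, 0.67)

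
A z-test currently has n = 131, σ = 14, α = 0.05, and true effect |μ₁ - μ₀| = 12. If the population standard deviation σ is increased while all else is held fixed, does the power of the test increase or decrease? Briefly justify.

Power decreases: a larger σ inflates the standard error σ/√n, pulling the sampling distribution under H₁ back toward the critical value.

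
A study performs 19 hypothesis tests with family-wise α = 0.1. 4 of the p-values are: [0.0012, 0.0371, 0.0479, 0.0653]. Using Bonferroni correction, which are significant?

Bonferroni α = 0.1/19 = 0.00526. Significant p-values: [0.0012]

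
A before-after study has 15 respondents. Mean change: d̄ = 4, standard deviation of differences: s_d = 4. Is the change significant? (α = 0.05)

t = d̄/(s_d/√n) = 4/(4/√15) = 3.873. df = 14, critical t = ±2.145. Reject H₀.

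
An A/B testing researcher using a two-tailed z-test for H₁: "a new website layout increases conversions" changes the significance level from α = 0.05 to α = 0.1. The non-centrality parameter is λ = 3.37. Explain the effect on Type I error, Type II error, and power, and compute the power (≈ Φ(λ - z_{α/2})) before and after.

Increasing α from 0.05 to 0.1:
• Type I error rate increases (α is the Type I rate by definition).
• Critical value moves from z_{α/2} = 1.96 to 1.645, so power = Φ(λ - z_{α/2}) goes from Φ(3.37 - 1.96) = 0.921 to Φ(3.37 - 1.645) = 0.958.
• Type II error rate β = 1 - power therefore decreases (0.079 → 0.042).
Appropriate when false negatives are costly — here, discarding a layout that would have improved conversions — lost revenue.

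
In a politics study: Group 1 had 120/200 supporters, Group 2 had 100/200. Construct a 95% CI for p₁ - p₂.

p̂₁ = 0.6, p̂₂ = 0.5. Difference = 0.1. CI = (0.003, 0.197)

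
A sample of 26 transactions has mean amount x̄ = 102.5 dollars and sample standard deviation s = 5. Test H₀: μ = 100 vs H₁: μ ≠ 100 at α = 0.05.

t = (x̄ - μ₀)/(s/√n) = (102.5 - 100)/(5/√26) = 2.55. df = 25, critical t = ±2.06. Reject H₀.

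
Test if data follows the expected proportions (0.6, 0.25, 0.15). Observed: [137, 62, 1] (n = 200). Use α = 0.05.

Expected: [120.0, 50.0, 30.0]. χ² = 33.322. df = 2, critical = 5.991. Reject H₀.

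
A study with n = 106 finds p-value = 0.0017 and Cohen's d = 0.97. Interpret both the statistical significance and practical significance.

Statistically significant (p = 0.0017 < 0.05). Cohen's d = 0.97 indicates a large effect size. Both statistical and practical significance should be considered.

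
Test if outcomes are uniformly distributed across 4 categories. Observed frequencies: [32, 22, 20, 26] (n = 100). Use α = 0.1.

Expected = 25 each. χ² = Σ(O-E)²/E = 3.36. df = 3, critical value = 6.251. Fail to reject H₀.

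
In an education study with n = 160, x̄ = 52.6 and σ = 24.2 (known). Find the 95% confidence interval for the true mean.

CI = x̄ ± z*(σ/√n) = 52.6 ± 1.96(24.2/√160) = 52.6 ± 3.75 = (48.85, 56.35)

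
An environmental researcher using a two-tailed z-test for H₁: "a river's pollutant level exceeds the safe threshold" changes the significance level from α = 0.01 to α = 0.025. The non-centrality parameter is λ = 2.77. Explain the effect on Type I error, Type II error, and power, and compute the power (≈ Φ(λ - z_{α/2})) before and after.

Increasing α from 0.01 to 0.025:
• Type I error rate increases (α is the Type I rate by definition).
• Critical value moves from z_{α/2} = 2.576 to 2.241, so power = Φ(λ - z_{α/2}) goes from Φ(2.77 - 2.576) = 0.577 to Φ(2.77 - 2.241) = 0.702.
• Type II error rate β = 1 - power therefore decreases (0.423 → 0.298).
Appropriate when false negatives are costly — here, allowing unsafe pollution to continue.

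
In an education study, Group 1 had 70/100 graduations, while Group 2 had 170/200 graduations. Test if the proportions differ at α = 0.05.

p̂₁ = 0.7, p̂₂ = 0.85, pooled p̂ = 0.8. z = -3.062. Critical: ±1.96. Reject H₀.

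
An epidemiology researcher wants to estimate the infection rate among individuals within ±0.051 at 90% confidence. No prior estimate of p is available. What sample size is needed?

Conservative approach: use p = 0.5 (maximizes p(1-p) = 0.25). n = z²(0.25)/E² = 1.645²×0.25/0.051² = 260.1 → n = 261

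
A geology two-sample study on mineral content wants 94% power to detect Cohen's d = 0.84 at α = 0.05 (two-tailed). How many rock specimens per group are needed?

z_{α/2} = 1.96, z_β = Φ⁻¹(0.94) = 1.555. For large effect (d = 0.84): n per group = 2(z_{α/2} + z_β)²/d² = 2(1.96 + 1.555)²/0.84² = 35.02 → 36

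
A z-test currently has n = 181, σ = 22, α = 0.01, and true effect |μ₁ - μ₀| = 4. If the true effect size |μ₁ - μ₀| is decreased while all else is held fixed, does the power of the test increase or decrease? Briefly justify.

Power decreases: a smaller true effect decreases the non-centrality λ = |μ₁ - μ₀|/(σ/√n).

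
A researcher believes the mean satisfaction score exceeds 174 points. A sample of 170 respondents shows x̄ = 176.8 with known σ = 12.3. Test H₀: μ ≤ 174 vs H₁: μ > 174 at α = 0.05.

z = 2.968. Critical value: 1.645. Reject H₀.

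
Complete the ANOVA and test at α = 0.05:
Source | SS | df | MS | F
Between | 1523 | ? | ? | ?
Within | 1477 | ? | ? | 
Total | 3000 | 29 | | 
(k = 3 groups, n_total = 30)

df_between = 2, df_within = 27. MS_between = 761.5, MS_within = 54.7. F = 13.92, F_crit ≈ 3.354. Reject H₀.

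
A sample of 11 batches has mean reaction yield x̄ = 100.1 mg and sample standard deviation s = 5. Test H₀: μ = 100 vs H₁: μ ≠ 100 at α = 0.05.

t = (x̄ - μ₀)/(s/√n) = (100.1 - 100)/(5/√11) = 0.066. df = 10, critical t = ±2.228. Fail to reject H₀.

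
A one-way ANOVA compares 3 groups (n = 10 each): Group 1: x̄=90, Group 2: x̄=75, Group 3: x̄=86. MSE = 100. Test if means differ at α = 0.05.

Grand mean = 83.67. SS_between = 1206.67, MS_between = 603.33. F = 6.033, F_crit ≈ 3.354. Reject H₀.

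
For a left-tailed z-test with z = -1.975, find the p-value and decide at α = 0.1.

p = P(Z < -1.975) = Φ(-1.975) ≈ 0.0241. Since p < 0.1, reject H₀ (significant) at α = 0.1.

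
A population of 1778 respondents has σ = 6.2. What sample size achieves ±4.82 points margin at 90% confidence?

Without FPC: n₀ = (1.645×6.2/4.82)² = 4.477. With FPC: n = n₀N/(n₀+N-1) = 4.5 → n = 5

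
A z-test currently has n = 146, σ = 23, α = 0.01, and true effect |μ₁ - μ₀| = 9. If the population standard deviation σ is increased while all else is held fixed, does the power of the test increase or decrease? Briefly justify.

Power decreases: a larger σ inflates the standard error σ/√n, pulling the sampling distribution under H₁ back toward the critical value.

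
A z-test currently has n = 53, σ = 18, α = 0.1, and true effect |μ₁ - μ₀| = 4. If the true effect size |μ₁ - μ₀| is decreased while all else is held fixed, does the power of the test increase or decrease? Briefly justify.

Power decreases: a smaller true effect decreases the non-centrality λ = |μ₁ - μ₀|/(σ/√n).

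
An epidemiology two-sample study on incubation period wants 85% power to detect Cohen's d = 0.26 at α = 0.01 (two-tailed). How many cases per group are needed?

z_{α/2} = 2.576, z_β = Φ⁻¹(0.85) = 1.036. For small effect (d = 0.26): n per group = 2(z_{α/2} + z_β)²/d² = 2(2.576 + 1.036)²/0.26² = 386.0 → 386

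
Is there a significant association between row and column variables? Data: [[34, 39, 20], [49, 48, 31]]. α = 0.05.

χ² = 0.484. df = 2, critical = 5.991. Fail to reject H₀. No evidence of dependence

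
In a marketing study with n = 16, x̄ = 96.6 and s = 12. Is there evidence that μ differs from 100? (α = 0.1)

t = (x̄ - μ₀)/(s/√n) = (96.6 - 100)/(12/√16) = -1.133. df = 15, critical t = ±1.753. Fail to reject H₀.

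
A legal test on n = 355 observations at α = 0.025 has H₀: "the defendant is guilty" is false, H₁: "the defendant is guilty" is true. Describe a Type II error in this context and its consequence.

Type II error: failing to reject H₀ when it is false — concluding that the defendant is guilty is not supported when in fact it is. Consequence: acquitting a guilty person.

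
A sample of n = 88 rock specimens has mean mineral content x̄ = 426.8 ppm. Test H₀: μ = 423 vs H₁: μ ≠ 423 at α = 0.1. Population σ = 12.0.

z = (x̄ - μ₀)/(σ/√n) = (426.8 - 423)/(12.0/√88) = 2.971. Critical value: ±1.645. Since |2.971| > 1.645, Reject H₀.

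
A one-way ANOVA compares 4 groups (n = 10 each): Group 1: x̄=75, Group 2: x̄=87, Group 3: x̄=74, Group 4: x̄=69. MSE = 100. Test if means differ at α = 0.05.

Grand mean = 76.25. SS_between = 1747.5, MS_between = 582.5. F = 5.825, F_crit ≈ 2.866. Reject H₀.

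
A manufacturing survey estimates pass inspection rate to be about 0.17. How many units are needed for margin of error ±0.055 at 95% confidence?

n = z²p(1-p)/E² = 1.96²×0.17×0.83/0.055² = 179.2 → n = 180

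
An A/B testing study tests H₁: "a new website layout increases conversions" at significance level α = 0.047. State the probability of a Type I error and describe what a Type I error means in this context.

P(Type I error) = α = 0.047. A Type I error is rejecting H₀ when H₀ is actually true (false positive) — here, concluding that a new website layout increases conversions when in fact this is not the case. Consequence: rolling out a layout that doesn't actually help — wasted engineering effort.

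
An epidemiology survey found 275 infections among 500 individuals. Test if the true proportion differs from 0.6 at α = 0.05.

p̂ = 0.55, p₀ = 0.6. z = (p̂ - p₀)/√(p₀(1-p₀)/n) = -2.282. Critical: ±1.96. Reject H₀.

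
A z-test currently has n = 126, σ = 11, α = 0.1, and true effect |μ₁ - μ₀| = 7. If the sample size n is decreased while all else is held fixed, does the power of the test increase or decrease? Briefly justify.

Power decreases: a smaller n inflates the standard error σ/√n, pulling the sampling distribution under H₁ back toward the critical value.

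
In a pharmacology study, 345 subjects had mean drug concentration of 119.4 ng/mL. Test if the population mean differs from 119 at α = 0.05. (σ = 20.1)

z = (x̄ - μ₀)/(σ/√n) = (119.4 - 119)/(20.1/√345) = 0.37. Critical value: ±1.96. Since |0.37| ≤ 1.96, Fail to reject H₀.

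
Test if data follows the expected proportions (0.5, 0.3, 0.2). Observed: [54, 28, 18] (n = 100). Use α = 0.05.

Expected: [50.0, 30.0, 20.0]. χ² = 0.653. df = 2, critical = 5.991. Fail to reject H₀.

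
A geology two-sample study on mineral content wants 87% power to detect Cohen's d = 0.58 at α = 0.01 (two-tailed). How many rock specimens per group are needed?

z_{α/2} = 2.576, z_β = Φ⁻¹(0.87) = 1.126. For medium effect (d = 0.58): n per group = 2(z_{α/2} + z_β)²/d² = 2(2.576 + 1.126)²/0.58² = 81.5 → 82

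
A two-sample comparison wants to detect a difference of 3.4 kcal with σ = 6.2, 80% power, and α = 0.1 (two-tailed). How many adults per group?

n per group = 2(z_α/2 + z_β)²σ²/d² = 2×(1.645 + 0.84)²×6.2²/3.4² = 41.1 → n = 42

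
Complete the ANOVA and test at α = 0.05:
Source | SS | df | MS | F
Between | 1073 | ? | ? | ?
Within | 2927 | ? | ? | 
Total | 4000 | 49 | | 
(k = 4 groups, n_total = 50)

df_between = 3, df_within = 46. MS_between = 357.67, MS_within = 63.63. F = 5.621, F_crit ≈ 2.807. Reject H₀.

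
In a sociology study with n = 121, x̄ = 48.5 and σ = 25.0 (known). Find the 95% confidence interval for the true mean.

CI = x̄ ± z*(σ/√n) = 48.5 ± 1.96(25.0/√121) = 48.5 ± 4.45 = (44.05, 52.95)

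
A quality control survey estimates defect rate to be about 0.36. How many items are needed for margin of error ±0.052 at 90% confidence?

n = z²p(1-p)/E² = 1.645²×0.36×0.64/0.052² = 230.6 → n = 231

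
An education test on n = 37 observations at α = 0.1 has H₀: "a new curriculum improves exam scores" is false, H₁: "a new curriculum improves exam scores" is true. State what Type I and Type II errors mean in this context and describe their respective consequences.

Type I (false positive): concluding that a new curriculum improves exam scores when it is not — adopting a curriculum that gives no real benefit — disruption for nothing. Type II (false negative): failing to conclude that a new curriculum improves exam scores when it is — keeping the old curriculum when the new one would have helped students. Which is costlier depends on domain priorities and is a judgement call rather than a statistical fact.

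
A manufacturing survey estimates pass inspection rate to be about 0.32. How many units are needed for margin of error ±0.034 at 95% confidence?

n = z²p(1-p)/E² = 1.96²×0.32×0.68/0.034² = 723.1 → n = 724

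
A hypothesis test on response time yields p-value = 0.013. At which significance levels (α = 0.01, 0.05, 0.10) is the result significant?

p = 0.013. Significant at: α = 0.05, 0.1.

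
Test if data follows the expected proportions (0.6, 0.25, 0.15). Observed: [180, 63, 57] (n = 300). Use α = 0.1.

Expected: [180.0, 75.0, 45.0]. χ² = 5.12. df = 2, critical = 4.605. Reject H₀.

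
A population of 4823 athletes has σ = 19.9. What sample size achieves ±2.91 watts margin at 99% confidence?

Without FPC: n₀ = (2.576×19.9/2.91)² = 310.322. With FPC: n = n₀N/(n₀+N-1) = 291.6 → n = 292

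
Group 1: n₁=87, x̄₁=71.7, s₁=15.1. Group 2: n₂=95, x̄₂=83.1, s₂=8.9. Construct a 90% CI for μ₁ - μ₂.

Difference = -11.4. SE = √(15.1²/87 + 8.9²/95) = 1.859. CI = (-14.46, -8.34)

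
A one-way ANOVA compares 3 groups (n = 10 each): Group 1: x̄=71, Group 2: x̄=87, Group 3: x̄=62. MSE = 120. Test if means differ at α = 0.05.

Grand mean = 73.33. SS_between = 3206.67, MS_between = 1603.33. F = 13.361, F_crit ≈ 3.354. Reject H₀.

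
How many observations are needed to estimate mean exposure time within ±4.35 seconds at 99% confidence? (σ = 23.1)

n = (z*σ/E)² = (2.576×23.1/4.35)² = 187.1 → n = 188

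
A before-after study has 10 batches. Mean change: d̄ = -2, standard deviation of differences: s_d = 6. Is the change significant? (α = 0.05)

t = d̄/(s_d/√n) = -2/(6/√10) = -1.054. df = 9, critical t = ±2.262. Fail to reject H₀.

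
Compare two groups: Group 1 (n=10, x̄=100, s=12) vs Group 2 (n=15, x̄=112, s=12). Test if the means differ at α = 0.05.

Pooled sp = 12.0. t = -2.449, df = 23. Critical t = ±2.069. Reject H₀.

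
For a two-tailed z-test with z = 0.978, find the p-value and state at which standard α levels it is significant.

p = 2·P(Z > |0.978|) = 2·(1 - Φ(0.978)) ≈ 0.3281. Not significant at any standard level.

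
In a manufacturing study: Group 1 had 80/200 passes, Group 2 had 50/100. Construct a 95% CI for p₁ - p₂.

p̂₁ = 0.4, p̂₂ = 0.5. Difference = -0.1. CI = (-0.219, 0.019)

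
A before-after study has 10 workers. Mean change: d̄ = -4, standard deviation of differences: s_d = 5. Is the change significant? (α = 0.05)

t = d̄/(s_d/√n) = -4/(5/√10) = -2.53. df = 9, critical t = ±2.262. Reject H₀.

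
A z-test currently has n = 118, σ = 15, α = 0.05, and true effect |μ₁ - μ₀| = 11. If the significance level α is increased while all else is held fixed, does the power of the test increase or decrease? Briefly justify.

Power increases: a larger α lowers the critical value, so more of the H₁ sampling distribution falls in the rejection region.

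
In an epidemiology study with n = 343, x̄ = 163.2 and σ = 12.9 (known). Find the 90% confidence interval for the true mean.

CI = x̄ ± z*(σ/√n) = 163.2 ± 1.645(12.9/√343) = 163.2 ± 1.15 = (162.05, 164.35)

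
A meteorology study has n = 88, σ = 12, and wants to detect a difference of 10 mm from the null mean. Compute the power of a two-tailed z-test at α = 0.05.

SE = σ/√n = 12/√88 = 1.279. Non-centrality λ = d/SE = 10/1.279 = 7.817. Power ≈ Φ(λ - z_{α/2}) = Φ(7.817 - 1.96) = Φ(5.857) = 1.0.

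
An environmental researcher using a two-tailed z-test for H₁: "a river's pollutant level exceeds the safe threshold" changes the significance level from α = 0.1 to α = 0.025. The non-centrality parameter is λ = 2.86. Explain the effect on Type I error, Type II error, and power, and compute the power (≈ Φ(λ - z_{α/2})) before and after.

Decreasing α from 0.1 to 0.025:
• Type I error rate decreases (α is the Type I rate by definition).
• Critical value moves from z_{α/2} = 1.645 to 2.241, so power = Φ(λ - z_{α/2}) goes from Φ(2.86 - 1.645) = 0.888 to Φ(2.86 - 2.241) = 0.732.
• Type II error rate β = 1 - power therefore increases (0.112 → 0.268).
Appropriate when false positives are costly — here, shutting down a compliant factory unnecessarily.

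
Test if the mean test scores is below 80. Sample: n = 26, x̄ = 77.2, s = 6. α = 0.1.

t = (77.2 - 80)/(6/√26) = -2.38, df = 25. Critical t = -1.316. Reject H₀.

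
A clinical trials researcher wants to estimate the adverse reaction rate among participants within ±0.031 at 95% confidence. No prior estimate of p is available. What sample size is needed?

Conservative approach: use p = 0.5 (maximizes p(1-p) = 0.25). n = z²(0.25)/E² = 1.96²×0.25/0.031² = 999.4 → n = 1000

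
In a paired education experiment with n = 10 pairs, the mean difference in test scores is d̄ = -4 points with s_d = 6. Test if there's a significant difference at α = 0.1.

t = d̄/(s_d/√n) = -4/(6/√10) = -2.108. df = 9, critical t = ±1.833. Reject H₀.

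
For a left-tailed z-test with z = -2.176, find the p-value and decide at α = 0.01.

p = P(Z < -2.176) = Φ(-2.176) ≈ 0.0148. Since p ≥ 0.01, fail to reject H₀ (not significant) at α = 0.01.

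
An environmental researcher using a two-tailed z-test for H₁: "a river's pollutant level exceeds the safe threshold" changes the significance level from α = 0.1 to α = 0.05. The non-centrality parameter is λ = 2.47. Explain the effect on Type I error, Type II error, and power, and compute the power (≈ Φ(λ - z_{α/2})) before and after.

Decreasing α from 0.1 to 0.05:
• Type I error rate decreases (α is the Type I rate by definition).
• Critical value moves from z_{α/2} = 1.645 to 1.96, so power = Φ(λ - z_{α/2}) goes from Φ(2.47 - 1.645) = 0.795 to Φ(2.47 - 1.96) = 0.695.
• Type II error rate β = 1 - power therefore increases (0.205 → 0.305).
Appropriate when false positives are costly — here, shutting down a compliant factory unnecessarily.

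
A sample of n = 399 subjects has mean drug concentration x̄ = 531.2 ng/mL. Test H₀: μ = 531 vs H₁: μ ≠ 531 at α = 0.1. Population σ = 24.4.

z = (x̄ - μ₀)/(σ/√n) = (531.2 - 531)/(24.4/√399) = 0.164. Critical value: ±1.645. Since |0.164| ≤ 1.645, Fail to reject H₀.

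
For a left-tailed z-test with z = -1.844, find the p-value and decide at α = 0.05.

p = P(Z < -1.844) = Φ(-1.844) ≈ 0.0326. Since p < 0.05, reject H₀ (significant) at α = 0.05.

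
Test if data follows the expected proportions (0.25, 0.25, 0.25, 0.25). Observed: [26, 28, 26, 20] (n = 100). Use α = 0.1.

Expected: [25.0, 25.0, 25.0, 25.0]. χ² = 1.44. df = 3, critical = 6.251. Fail to reject H₀.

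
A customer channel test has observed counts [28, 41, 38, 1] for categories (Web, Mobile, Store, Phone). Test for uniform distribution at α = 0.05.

Expected = 27 each. χ² = Σ(O-E)²/E = 36.815. df = 3, critical value = 7.815. Reject H₀.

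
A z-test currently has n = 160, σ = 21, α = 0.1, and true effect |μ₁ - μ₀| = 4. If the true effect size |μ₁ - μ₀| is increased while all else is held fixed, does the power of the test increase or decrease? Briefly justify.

Power increases: a larger true effect increases the non-centrality λ = |μ₁ - μ₀|/(σ/√n).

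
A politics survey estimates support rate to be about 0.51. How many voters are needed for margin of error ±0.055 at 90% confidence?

n = z²p(1-p)/E² = 1.645²×0.51×0.49/0.055² = 223.5 → n = 224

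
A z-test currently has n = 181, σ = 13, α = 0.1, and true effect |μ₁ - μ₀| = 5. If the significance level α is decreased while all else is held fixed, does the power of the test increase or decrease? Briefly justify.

Power decreases: a smaller α raises the critical value, so less of the H₁ sampling distribution falls in the rejection region.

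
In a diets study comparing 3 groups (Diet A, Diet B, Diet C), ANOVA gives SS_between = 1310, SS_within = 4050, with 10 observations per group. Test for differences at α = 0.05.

df_between = 2, df_within = 27. F = MS_between/MS_within = 655.0/150.0 = 4.367. F_crit ≈ 3.354. Reject H₀. At least one mean differs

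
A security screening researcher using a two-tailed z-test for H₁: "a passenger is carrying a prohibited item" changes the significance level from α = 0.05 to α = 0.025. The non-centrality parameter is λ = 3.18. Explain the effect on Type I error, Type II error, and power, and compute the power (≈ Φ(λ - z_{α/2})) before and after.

Decreasing α from 0.05 to 0.025:
• Type I error rate decreases (α is the Type I rate by definition).
• Critical value moves from z_{α/2} = 1.96 to 2.241, so power = Φ(λ - z_{α/2}) goes from Φ(3.18 - 1.96) = 0.889 to Φ(3.18 - 2.241) = 0.826.
• Type II error rate β = 1 - power therefore increases (0.111 → 0.174).
Appropriate when false positives are costly — here, detaining an innocent passenger — delay and inconvenience.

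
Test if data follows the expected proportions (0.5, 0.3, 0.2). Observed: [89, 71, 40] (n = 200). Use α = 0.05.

Expected: [100.0, 60.0, 40.0]. χ² = 3.227. df = 2, critical = 5.991. Fail to reject H₀.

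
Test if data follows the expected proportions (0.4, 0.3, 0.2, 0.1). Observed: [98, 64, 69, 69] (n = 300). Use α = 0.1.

Expected: [120.0, 90.0, 60.0, 30.0]. χ² = 63.594. df = 3, critical = 6.251. Reject H₀.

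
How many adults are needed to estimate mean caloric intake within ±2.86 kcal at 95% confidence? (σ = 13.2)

n = (z*σ/E)² = (1.96×13.2/2.86)² = 81.8 → n = 82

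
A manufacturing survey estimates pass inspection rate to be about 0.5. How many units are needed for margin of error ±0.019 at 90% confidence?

n = z²p(1-p)/E² = 1.645²×0.5×0.5/0.019² = 1874.0 → n = 1874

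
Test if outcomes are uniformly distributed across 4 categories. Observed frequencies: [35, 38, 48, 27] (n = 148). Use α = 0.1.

Expected = 37 each. χ² = Σ(O-E)²/E = 6.108. df = 3, critical value = 6.251. Fail to reject H₀.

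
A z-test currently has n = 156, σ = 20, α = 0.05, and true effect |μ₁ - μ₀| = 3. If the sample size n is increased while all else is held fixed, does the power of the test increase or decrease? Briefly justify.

Power increases: a larger n shrinks the standard error σ/√n, moving the sampling distribution under H₁ further from the critical value.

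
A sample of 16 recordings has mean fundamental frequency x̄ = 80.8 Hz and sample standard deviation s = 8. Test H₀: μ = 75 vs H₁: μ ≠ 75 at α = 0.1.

t = (x̄ - μ₀)/(s/√n) = (80.8 - 75)/(8/√16) = 2.9. df = 15, critical t = ±1.753. Reject H₀.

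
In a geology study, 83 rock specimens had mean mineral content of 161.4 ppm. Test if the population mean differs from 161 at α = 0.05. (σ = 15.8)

z = (x̄ - μ₀)/(σ/√n) = (161.4 - 161)/(15.8/√83) = 0.231. Critical value: ±1.96. Since |0.231| ≤ 1.96, Fail to reject H₀.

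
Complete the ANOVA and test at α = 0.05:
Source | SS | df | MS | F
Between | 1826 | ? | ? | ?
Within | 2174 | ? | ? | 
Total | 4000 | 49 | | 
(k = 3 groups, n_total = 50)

df_between = 2, df_within = 47. MS_between = 913.0, MS_within = 46.26. F = 19.738, F_crit ≈ 3.195. Reject H₀.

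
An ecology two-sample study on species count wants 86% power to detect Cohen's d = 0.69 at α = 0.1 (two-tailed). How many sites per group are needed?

z_{α/2} = 1.645, z_β = Φ⁻¹(0.86) = 1.08. For medium effect (d = 0.69): n per group = 2(z_{α/2} + z_β)²/d² = 2(1.645 + 1.08)²/0.69² = 31.2 → 32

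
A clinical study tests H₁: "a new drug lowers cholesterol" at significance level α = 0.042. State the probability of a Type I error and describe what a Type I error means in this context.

P(Type I error) = α = 0.042. A Type I error is rejecting H₀ when H₀ is actually true (false positive) — here, concluding that a new drug lowers cholesterol when in fact this is not the case. Consequence: approving an ineffective drug — patients take a useless medication and may skip effective alternatives.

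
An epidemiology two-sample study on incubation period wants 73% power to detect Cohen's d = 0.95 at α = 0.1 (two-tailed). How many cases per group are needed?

z_{α/2} = 1.645, z_β = Φ⁻¹(0.73) = 0.613. For large effect (d = 0.95): n per group = 2(z_{α/2} + z_β)²/d² = 2(1.645 + 0.613)²/0.95² = 11.3 → 12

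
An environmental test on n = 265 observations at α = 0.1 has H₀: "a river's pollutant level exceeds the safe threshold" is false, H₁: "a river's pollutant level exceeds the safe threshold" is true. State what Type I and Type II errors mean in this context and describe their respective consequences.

Type I (false positive): concluding that a river's pollutant level exceeds the safe threshold when it is not — shutting down a compliant factory unnecessarily. Type II (false negative): failing to conclude that a river's pollutant level exceeds the safe threshold when it is — allowing unsafe pollution to continue. Which is costlier depends on domain priorities and is a judgement call rather than a statistical fact.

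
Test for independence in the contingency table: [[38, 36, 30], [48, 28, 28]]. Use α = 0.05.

χ² = 2.232. df = 2, critical = 5.991. Fail to reject H₀. No evidence of dependence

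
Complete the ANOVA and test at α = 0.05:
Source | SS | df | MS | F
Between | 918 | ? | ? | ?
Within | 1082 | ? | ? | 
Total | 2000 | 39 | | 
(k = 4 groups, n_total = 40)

df_between = 3, df_within = 36. MS_between = 306.0, MS_within = 30.06. F = 10.181, F_crit ≈ 2.866. Reject H₀.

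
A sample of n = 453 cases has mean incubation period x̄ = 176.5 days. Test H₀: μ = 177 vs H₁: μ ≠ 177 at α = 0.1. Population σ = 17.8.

z = (x̄ - μ₀)/(σ/√n) = (176.5 - 177)/(17.8/√453) = -0.598. Critical value: ±1.645. Since |-0.598| ≤ 1.645, Fail to reject H₀.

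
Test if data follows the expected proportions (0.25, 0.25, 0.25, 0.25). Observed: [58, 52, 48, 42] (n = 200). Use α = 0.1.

Expected: [50.0, 50.0, 50.0, 50.0]. χ² = 2.72. df = 3, critical = 6.251. Fail to reject H₀.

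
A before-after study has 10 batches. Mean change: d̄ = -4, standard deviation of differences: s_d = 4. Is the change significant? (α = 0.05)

t = d̄/(s_d/√n) = -4/(4/√10) = -3.162. df = 9, critical t = ±2.262. Reject H₀.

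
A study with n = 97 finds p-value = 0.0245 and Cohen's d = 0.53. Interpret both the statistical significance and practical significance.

Statistically significant (p = 0.0245 < 0.05). Cohen's d = 0.53 indicates a medium effect size. Both statistical and practical significance should be considered.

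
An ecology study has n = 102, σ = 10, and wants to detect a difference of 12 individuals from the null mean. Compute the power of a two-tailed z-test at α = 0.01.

SE = σ/√n = 10/√102 = 0.99. Non-centrality λ = d/SE = 12/0.99 = 12.119. Power ≈ Φ(λ - z_{α/2}) = Φ(12.119 - 2.576) = Φ(9.543) = 1.0.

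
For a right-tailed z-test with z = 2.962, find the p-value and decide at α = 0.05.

p = P(Z > 2.962) = 1 - Φ(2.962) ≈ 0.0015. Since p < 0.05, reject H₀ (significant) at α = 0.05.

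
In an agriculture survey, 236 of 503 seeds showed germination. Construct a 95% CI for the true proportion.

p̂ = 0.469. CI = p̂ ± z*√(p̂(1-p̂)/n) = (0.426, 0.513)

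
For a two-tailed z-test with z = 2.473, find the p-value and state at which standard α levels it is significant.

p = 2·P(Z > |2.473|) = 2·(1 - Φ(2.473)) ≈ 0.0134. Significant at α = 0.1; Significant at α = 0.05.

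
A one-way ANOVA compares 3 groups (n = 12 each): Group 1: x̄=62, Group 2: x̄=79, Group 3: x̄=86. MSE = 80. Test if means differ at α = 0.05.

Grand mean = 75.67. SS_between = 3656.0, MS_between = 1828.0. F = 22.85, F_crit ≈ 3.285. Reject H₀.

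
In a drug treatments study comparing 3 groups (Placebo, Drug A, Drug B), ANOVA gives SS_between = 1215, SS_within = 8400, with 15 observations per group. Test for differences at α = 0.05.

df_between = 2, df_within = 42. F = MS_between/MS_within = 607.5/200.0 = 3.038. F_crit ≈ 3.22. Fail to reject H₀.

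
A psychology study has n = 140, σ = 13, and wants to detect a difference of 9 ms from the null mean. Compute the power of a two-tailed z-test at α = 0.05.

SE = σ/√n = 13/√140 = 1.099. Non-centrality λ = d/SE = 9/1.099 = 8.191. Power ≈ Φ(λ - z_{α/2}) = Φ(8.191 - 1.96) = Φ(6.231) = 1.0.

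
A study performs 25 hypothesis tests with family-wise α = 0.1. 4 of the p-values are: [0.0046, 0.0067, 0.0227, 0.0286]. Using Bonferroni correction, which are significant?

Bonferroni α = 0.1/25 = 0.004. None of the given p-values are significant.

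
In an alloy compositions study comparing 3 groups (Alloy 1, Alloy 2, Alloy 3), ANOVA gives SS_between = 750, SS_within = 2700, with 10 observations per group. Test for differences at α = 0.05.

df_between = 2, df_within = 27. F = MS_between/MS_within = 375.0/100.0 = 3.75. F_crit ≈ 3.354. Reject H₀. At least one mean differs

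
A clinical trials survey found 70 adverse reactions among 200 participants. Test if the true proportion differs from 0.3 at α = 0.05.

p̂ = 0.35, p₀ = 0.3. z = (p̂ - p₀)/√(p₀(1-p₀)/n) = 1.543. Critical: ±1.96. Fail to reject H₀.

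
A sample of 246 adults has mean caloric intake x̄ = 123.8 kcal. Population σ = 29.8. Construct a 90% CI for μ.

CI = x̄ ± z*(σ/√n) = 123.8 ± 1.645(29.8/√246) = 123.8 ± 3.13 = (120.67, 126.93)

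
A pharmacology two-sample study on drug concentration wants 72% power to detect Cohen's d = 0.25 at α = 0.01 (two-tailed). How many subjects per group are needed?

z_{α/2} = 2.576, z_β = Φ⁻¹(0.72) = 0.583. For small effect (d = 0.25): n per group = 2(z_{α/2} + z_β)²/d² = 2(2.576 + 0.583)²/0.25² = 319.3 → 320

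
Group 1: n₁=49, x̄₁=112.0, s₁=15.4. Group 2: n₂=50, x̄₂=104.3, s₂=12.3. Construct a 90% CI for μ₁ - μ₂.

Difference = 7.7. SE = √(15.4²/49 + 12.3²/50) = 2.805. CI = (3.09, 12.31)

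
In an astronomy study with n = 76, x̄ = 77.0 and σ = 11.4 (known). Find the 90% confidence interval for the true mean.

CI = x̄ ± z*(σ/√n) = 77.0 ± 1.645(11.4/√76) = 77.0 ± 2.15 = (74.85, 79.15)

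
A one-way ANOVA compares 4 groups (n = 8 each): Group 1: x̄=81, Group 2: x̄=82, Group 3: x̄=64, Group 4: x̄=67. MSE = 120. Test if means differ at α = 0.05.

Grand mean = 73.5. SS_between = 2088.0, MS_between = 696.0. F = 5.8, F_crit ≈ 2.947. Reject H₀.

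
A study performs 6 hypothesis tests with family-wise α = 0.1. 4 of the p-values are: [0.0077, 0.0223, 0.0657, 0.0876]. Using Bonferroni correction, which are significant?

Bonferroni α = 0.1/6 = 0.01667. Significant p-values: [0.0077]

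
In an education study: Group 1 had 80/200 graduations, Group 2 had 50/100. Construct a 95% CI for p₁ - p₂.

p̂₁ = 0.4, p̂₂ = 0.5. Difference = -0.1. CI = (-0.219, 0.019)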